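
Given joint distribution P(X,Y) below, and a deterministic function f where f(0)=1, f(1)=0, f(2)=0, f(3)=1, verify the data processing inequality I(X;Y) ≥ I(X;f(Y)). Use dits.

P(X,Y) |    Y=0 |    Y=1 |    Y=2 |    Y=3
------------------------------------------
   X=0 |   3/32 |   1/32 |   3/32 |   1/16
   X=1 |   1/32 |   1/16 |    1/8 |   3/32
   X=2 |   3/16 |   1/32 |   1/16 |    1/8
I(X;Y) = 0.0343, I(X;f(Y)) = 0.0228, inequality holds: 0.0343 ≥ 0.0228

Data Processing Inequality: For any Markov chain X → Y → Z, we have I(X;Y) ≥ I(X;Z).

Here Z = f(Y) is a deterministic function of Y, forming X → Y → Z.

Original I(X;Y) = 0.0343 dits

After applying f:
P(X,Z) where Z=f(Y):
- P(X,Z=0) = P(X,Y=1) + P(X,Y=2)
- P(X,Z=1) = P(X,Y=0) + P(X,Y=3)

I(X;Z) = I(X;f(Y)) = 0.0228 dits

Verification: 0.0343 ≥ 0.0228 ✓

Information cannot be created by processing; the function f can only lose information about X.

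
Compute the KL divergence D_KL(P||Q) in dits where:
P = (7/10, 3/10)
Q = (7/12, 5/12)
0.0126 dits

KL divergence: D_KL(P||Q) = Σ p(x) log(p(x)/q(x))

Computing term by term:
  x=0: 7/10 × log_10[(7/10)/(7/12)] = 7/10 × 0.0792 = 0.0554
  x=1: 3/10 × log_10[(3/10)/(5/12)] = 3/10 × -0.1427 = -0.0428

D_KL(P||Q) = 0.0126 dits

Note: KL divergence is always non-negative and equals 0 iff P = Q.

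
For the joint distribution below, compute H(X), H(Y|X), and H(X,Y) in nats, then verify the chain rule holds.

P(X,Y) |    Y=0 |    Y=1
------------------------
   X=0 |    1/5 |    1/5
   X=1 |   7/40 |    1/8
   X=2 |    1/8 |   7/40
H(X,Y) = 1.7737, H(X) = 1.0889, H(Y|X) = 0.6848 (all in nats)

Chain rule: H(X,Y) = H(X) + H(Y|X)

Left side — joint entropy directly:
H(X,Y) = -Σ p(x,y) log p(x,y) = 1.7737 nats

Right side — compute H(Y|X) from the conditional distributions:
P(X) = (2/5, 3/10, 3/10), so H(X) = 1.0889 nats
H(Y|X) = Σ_x P(X=x) · H(Y|X=x):
  P(Y|X=0) = (1/2, 1/2), H(Y|X=0) = 0.6931, weight P(X=0) = 2/5
  P(Y|X=1) = (7/12, 5/12), H(Y|X=1) = 0.6792, weight P(X=1) = 3/10
  P(Y|X=2) = (5/12, 7/12), H(Y|X=2) = 0.6792, weight P(X=2) = 3/10
H(Y|X) = 0.6848 nats

H(X) + H(Y|X) = 1.0889 + 0.6848 = 1.7737 nats

Both sides equal 1.7737 nats. ✓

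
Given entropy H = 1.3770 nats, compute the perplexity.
3.9630

Perplexity is e^H (or exp(H) for natural log).

H = 1.3770 nats
Perplexity = e^1.3770 = 3.9630

Interpretation: The model's uncertainty is equivalent to choosing uniformly among 4.0 options.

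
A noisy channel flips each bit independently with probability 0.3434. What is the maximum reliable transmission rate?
0.0720 bits

For a binary symmetric channel (BSC) with error probability p:
Capacity C = 1 - H(p) bits per symbol

where H(p) = -p log₂(p) - (1-p) log₂(1-p) is the binary entropy function.

H(0.3434) = 0.9280 bits
C = 1 - 0.9280 = 0.0720 bits per symbol

This means we can reliably transmit up to 0.0720 bits of information per channel use.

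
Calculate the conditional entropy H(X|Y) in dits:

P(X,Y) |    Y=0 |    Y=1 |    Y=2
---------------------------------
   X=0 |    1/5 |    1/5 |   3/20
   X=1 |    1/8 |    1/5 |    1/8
0.2967 dits

Using the chain rule: H(X|Y) = H(X,Y) - H(Y)

First, compute H(X,Y) = 0.7687 dits

Marginal P(Y) = (13/40, 2/5, 11/40)
H(Y) = 0.4720 dits

H(X|Y) = H(X,Y) - H(Y) = 0.7687 - 0.4720 = 0.2967 dits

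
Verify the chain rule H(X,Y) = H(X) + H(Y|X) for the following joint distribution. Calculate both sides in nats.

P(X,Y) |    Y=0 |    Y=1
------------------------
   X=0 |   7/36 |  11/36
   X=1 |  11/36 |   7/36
H(X,Y) = 1.3614, H(X) = 0.6931, H(Y|X) = 0.6682 (all in nats)

Chain rule: H(X,Y) = H(X) + H(Y|X)

Left side — joint entropy directly:
H(X,Y) = -Σ p(x,y) log p(x,y) = 1.3614 nats

Right side — compute H(Y|X) from the conditional distributions:
P(X) = (1/2, 1/2), so H(X) = 0.6931 nats
H(Y|X) = Σ_x P(X=x) · H(Y|X=x):
  P(Y|X=0) = (7/18, 11/18), H(Y|X=0) = 0.6682, weight P(X=0) = 1/2
  P(Y|X=1) = (11/18, 7/18), H(Y|X=1) = 0.6682, weight P(X=1) = 1/2
H(Y|X) = 0.6682 nats

H(X) + H(Y|X) = 0.6931 + 0.6682 = 1.3614 nats

Both sides equal 1.3614 nats. ✓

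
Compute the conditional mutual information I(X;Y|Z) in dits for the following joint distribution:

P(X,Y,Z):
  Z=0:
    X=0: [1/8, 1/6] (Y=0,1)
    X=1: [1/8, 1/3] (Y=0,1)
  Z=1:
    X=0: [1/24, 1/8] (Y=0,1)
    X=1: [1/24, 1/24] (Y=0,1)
0.0075 dits

Conditional mutual information: I(X;Y|Z) = H(X|Z) + H(Y|Z) - H(X,Y|Z)

H(Z) = 0.2442
H(X,Z) = 0.5310 → H(X|Z) = 0.2868
H(Y,Z) = 0.5207 → H(Y|Z) = 0.2764
H(X,Y,Z) = 0.7999 → H(X,Y|Z) = 0.5557

I(X;Y|Z) = 0.2868 + 0.2764 - 0.5557 = 0.0075 dits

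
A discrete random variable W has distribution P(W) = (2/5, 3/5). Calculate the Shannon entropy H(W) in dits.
0.2923 dits

Shannon entropy is H(X) = -Σ p(x) log p(x).

For P = (2/5, 3/5):
H = -2/5 × log_10(2/5) -3/5 × log_10(3/5)
H = 0.2923 dits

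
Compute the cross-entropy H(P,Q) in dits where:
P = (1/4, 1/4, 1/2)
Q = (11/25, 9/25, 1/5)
0.5495 dits

Cross-entropy: H(P,Q) = -Σ p(x) log q(x)

Alternatively: H(P,Q) = H(P) + D_KL(P||Q)
H(P) = 0.4515 dits
D_KL(P||Q) = 0.0980 dits

H(P,Q) = 0.4515 + 0.0980 = 0.5495 dits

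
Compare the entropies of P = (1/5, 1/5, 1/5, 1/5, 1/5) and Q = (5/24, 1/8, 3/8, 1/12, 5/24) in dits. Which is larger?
P

Computing entropies in dits:
H(P) = 0.6990
H(Q) = 0.6464

Distribution P has higher entropy.

Intuition: The distribution closer to uniform (more spread out) has higher entropy.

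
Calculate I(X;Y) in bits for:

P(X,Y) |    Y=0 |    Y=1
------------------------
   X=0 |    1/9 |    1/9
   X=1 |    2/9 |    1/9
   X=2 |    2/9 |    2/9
0.0183 bits

Mutual information: I(X;Y) = H(X) + H(Y) - H(X,Y)

Marginals:
P(X) = (2/9, 1/3, 4/9), H(X) = 1.5305 bits
P(Y) = (5/9, 4/9), H(Y) = 0.9911 bits

Joint entropy: H(X,Y) = 2.5033 bits

I(X;Y) = 1.5305 + 0.9911 - 2.5033 = 0.0183 bits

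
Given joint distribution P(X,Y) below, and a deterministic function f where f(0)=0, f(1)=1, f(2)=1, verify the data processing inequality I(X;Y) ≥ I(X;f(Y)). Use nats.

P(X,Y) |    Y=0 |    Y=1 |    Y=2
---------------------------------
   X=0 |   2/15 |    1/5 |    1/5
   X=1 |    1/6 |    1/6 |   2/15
I(X;Y) = 0.0079, I(X;f(Y)) = 0.0068, inequality holds: 0.0079 ≥ 0.0068

Data Processing Inequality: For any Markov chain X → Y → Z, we have I(X;Y) ≥ I(X;Z).

Here Z = f(Y) is a deterministic function of Y, forming X → Y → Z.

Original I(X;Y) = 0.0079 nats

After applying f:
P(X,Z) where Z=f(Y):
- P(X,Z=0) = P(X,Y=0)
- P(X,Z=1) = P(X,Y=1) + P(X,Y=2)

I(X;Z) = I(X;f(Y)) = 0.0068 nats

Verification: 0.0079 ≥ 0.0068 ✓

Information cannot be created by processing; the function f can only lose information about X.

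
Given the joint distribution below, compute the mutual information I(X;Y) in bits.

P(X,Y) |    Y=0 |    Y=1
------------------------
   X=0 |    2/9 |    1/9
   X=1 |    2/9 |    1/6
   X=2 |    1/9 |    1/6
0.0321 bits

Mutual information: I(X;Y) = H(X) + H(Y) - H(X,Y)

Marginals:
P(X) = (1/3, 7/18, 5/18), H(X) = 1.5715 bits
P(Y) = (5/9, 4/9), H(Y) = 0.9911 bits

Joint entropy: H(X,Y) = 2.5305 bits

I(X;Y) = 1.5715 + 0.9911 - 2.5305 = 0.0321 bits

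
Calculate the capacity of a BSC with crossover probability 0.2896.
0.1318 bits

For a binary symmetric channel (BSC) with error probability p:
Capacity C = 1 - H(p) bits per symbol

where H(p) = -p log₂(p) - (1-p) log₂(1-p) is the binary entropy function.

H(0.2896) = 0.8682 bits
C = 1 - 0.8682 = 0.1318 bits per symbol

This means we can reliably transmit up to 0.1318 bits of information per channel use.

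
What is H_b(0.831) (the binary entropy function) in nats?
0.4543 nats

The binary entropy function is:
H(p) = -p log(p) - (1-p) log(1-p)

H(0.831) = -0.831 × log_e(0.831) - 0.169 × log_e(0.169)
H(0.831) = 0.4543 nats

Note: Binary entropy is maximized at p=0.5 (H=1 bit) and minimized at p=0 or p=1 (H=0).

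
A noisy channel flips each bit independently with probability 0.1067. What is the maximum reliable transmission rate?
0.5101 bits

For a binary symmetric channel (BSC) with error probability p:
Capacity C = 1 - H(p) bits per symbol

where H(p) = -p log₂(p) - (1-p) log₂(1-p) is the binary entropy function.

H(0.1067) = 0.4899 bits
C = 1 - 0.4899 = 0.5101 bits per symbol

This means we can reliably transmit up to 0.5101 bits of information per channel use.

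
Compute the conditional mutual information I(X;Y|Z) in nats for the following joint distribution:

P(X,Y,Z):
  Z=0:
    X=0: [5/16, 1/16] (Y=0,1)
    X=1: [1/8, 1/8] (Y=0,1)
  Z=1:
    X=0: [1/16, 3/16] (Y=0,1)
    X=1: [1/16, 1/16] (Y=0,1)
0.0510 nats

Conditional mutual information: I(X;Y|Z) = H(X|Z) + H(Y|Z) - H(X,Y|Z)

H(Z) = 0.6616
H(X,Z) = 1.3209 → H(X|Z) = 0.6593
H(Y,Z) = 1.2820 → H(Y|Z) = 0.6205
H(X,Y,Z) = 1.8904 → H(X,Y|Z) = 1.2288

I(X;Y|Z) = 0.6593 + 0.6205 - 1.2288 = 0.0510 nats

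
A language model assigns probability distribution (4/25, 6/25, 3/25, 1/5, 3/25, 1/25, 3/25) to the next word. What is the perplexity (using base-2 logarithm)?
6.3576

Perplexity is 2^H (or exp(H) for natural log).

First, H = -Σ p log p = 2.6685 bits
Perplexity = 2^2.6685 = 6.3576

Interpretation: The model's uncertainty is equivalent to choosing uniformly among 6.4 options.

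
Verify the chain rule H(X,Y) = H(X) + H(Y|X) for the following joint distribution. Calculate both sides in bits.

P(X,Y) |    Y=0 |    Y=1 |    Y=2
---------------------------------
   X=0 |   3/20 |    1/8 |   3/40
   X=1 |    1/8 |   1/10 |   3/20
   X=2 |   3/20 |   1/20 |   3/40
H(X,Y) = 3.0905, H(X) = 1.5729, H(Y|X) = 1.5175 (all in bits)

Chain rule: H(X,Y) = H(X) + H(Y|X)

Left side — joint entropy directly:
H(X,Y) = -Σ p(x,y) log p(x,y) = 3.0905 bits

Right side — compute H(Y|X) from the conditional distributions:
P(X) = (7/20, 3/8, 11/40), so H(X) = 1.5729 bits
H(Y|X) = Σ_x P(X=x) · H(Y|X=x):
  P(Y|X=0) = (3/7, 5/14, 3/14), H(Y|X=0) = 1.5306, weight P(X=0) = 7/20
  P(Y|X=1) = (1/3, 4/15, 2/5), H(Y|X=1) = 1.5656, weight P(X=1) = 3/8
  P(Y|X=2) = (6/11, 2/11, 3/11), H(Y|X=2) = 1.4354, weight P(X=2) = 11/40
H(Y|X) = 1.5175 bits

H(X) + H(Y|X) = 1.5729 + 1.5175 = 3.0905 bits

Both sides equal 3.0905 bits. ✓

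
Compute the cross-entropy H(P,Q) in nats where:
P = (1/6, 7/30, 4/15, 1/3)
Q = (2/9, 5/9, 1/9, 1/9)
1.7062 nats

Cross-entropy: H(P,Q) = -Σ p(x) log q(x)

Alternatively: H(P,Q) = H(P) + D_KL(P||Q)
H(P) = 1.3569 nats
D_KL(P||Q) = 0.3493 nats

H(P,Q) = 1.3569 + 0.3493 = 1.7062 nats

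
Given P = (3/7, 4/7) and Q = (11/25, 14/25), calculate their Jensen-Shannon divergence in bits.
0.0001 bits

Jensen-Shannon divergence is:
JSD(P||Q) = 0.5 × D_KL(P||M) + 0.5 × D_KL(Q||M)
where M = 0.5 × (P + Q) is the mixture distribution.

M = 0.5 × (3/7, 4/7) + 0.5 × (11/25, 14/25) = (0.434286, 0.565714)

D_KL(P||M) = 0.0001 bits
D_KL(Q||M) = 0.0001 bits

JSD(P||Q) = 0.5 × 0.0001 + 0.5 × 0.0001 = 0.0001 bits

Unlike KL divergence, JSD is symmetric and bounded: 0 ≤ JSD ≤ log(2).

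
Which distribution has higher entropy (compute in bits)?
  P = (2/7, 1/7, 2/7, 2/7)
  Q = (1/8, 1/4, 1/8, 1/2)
P

Computing entropies in bits:
H(P) = 1.9502
H(Q) = 1.7500

Distribution P has higher entropy.

Intuition: The distribution closer to uniform (more spread out) has higher entropy.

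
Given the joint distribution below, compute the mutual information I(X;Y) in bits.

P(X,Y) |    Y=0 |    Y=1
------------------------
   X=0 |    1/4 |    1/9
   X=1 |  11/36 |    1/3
0.0315 bits

Mutual information: I(X;Y) = H(X) + H(Y) - H(X,Y)

Marginals:
P(X) = (13/36, 23/36), H(X) = 0.9436 bits
P(Y) = (5/9, 4/9), H(Y) = 0.9911 bits

Joint entropy: H(X,Y) = 1.9032 bits

I(X;Y) = 0.9436 + 0.9911 - 1.9032 = 0.0315 bits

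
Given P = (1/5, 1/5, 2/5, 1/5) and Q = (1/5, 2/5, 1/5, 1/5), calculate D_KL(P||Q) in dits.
0.0602 dits

KL divergence: D_KL(P||Q) = Σ p(x) log(p(x)/q(x))

Computing term by term:
  x=0: 1/5 × log_10[(1/5)/(1/5)] = 1/5 × 0.0000 = 0.0000
  x=1: 1/5 × log_10[(1/5)/(2/5)] = 1/5 × -0.3010 = -0.0602
  x=2: 2/5 × log_10[(2/5)/(1/5)] = 2/5 × 0.3010 = 0.1204
  x=3: 1/5 × log_10[(1/5)/(1/5)] = 1/5 × 0.0000 = 0.0000

D_KL(P||Q) = 0.0602 dits

Note: KL divergence is always non-negative and equals 0 iff P = Q.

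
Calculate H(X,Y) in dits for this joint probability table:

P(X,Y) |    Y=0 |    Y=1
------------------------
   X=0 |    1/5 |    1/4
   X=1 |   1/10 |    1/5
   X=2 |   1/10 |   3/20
0.7537 dits

Joint entropy is H(X,Y) = -Σ_{x,y} p(x,y) log p(x,y).

Summing over all non-zero entries:
H(X,Y) = -[1/5·log_10(1/5) + 1/4·log_10(1/4) + 1/10·log_10(1/10) + 1/5·log_10(1/5) + 1/10·log_10(1/10) + 3/20·log_10(3/20)]
H(X,Y) = 0.7537 dits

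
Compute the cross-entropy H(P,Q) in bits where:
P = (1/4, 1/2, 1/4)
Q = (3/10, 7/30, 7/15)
1.7589 bits

Cross-entropy: H(P,Q) = -Σ p(x) log q(x)

Alternatively: H(P,Q) = H(P) + D_KL(P||Q)
H(P) = 1.5000 bits
D_KL(P||Q) = 0.2589 bits

H(P,Q) = 1.5000 + 0.2589 = 1.7589 bits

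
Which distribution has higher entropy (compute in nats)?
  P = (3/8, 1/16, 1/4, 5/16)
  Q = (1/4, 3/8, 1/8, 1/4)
Q

Computing entropies in nats:
H(P) = 1.2512
H(Q) = 1.3209

Distribution Q has higher entropy.

Intuition: The distribution closer to uniform (more spread out) has higher entropy.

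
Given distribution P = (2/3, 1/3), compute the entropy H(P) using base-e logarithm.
0.6365 nats

Shannon entropy is H(X) = -Σ p(x) log p(x).

For P = (2/3, 1/3):
H = -2/3 × log_e(2/3) -1/3 × log_e(1/3)
H = 0.6365 nats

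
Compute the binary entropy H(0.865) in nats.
0.3958 nats

The binary entropy function is:
H(p) = -p log(p) - (1-p) log(1-p)

H(0.865) = -0.865 × log_e(0.865) - 0.135 × log_e(0.135)
H(0.865) = 0.3958 nats

Note: Binary entropy is maximized at p=0.5 (H=1 bit) and minimized at p=0 or p=1 (H=0).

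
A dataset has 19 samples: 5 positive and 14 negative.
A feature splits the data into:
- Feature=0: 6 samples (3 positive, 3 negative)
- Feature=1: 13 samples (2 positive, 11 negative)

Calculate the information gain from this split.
0.0919 bits

Information Gain = H(Y) - H(Y|Feature)

Before split:
P(positive) = 5/19 = 0.2632
H(Y) = 0.8315 bits

After split:
Feature=0: H = 1.0000 bits (weight = 6/19)
Feature=1: H = 0.6194 bits (weight = 13/19)
H(Y|Feature) = (6/19)×1.0000 + (13/19)×0.6194 = 0.7396 bits

Information Gain = 0.8315 - 0.7396 = 0.0919 bits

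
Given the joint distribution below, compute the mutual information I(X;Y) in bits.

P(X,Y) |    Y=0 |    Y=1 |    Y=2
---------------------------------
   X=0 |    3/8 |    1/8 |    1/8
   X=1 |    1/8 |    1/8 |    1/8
0.0488 bits

Mutual information: I(X;Y) = H(X) + H(Y) - H(X,Y)

Marginals:
P(X) = (5/8, 3/8), H(X) = 0.9544 bits
P(Y) = (1/2, 1/4, 1/4), H(Y) = 1.5000 bits

Joint entropy: H(X,Y) = 2.4056 bits

I(X;Y) = 0.9544 + 1.5000 - 2.4056 = 0.0488 bits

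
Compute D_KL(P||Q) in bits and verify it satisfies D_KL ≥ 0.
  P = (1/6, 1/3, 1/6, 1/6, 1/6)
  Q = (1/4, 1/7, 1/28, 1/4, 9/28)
0.4250 bits

KL divergence satisfies the Gibbs inequality: D_KL(P||Q) ≥ 0 for all distributions P, Q.

D_KL(P||Q) = Σ p(x) log(p(x)/q(x))
Term by term:
  x=0: 1/6 × log_2[(1/6)/(1/4)] = -0.0975
  x=1: 1/3 × log_2[(1/3)/(1/7)] = 0.4075
  x=2: 1/6 × log_2[(1/6)/(1/28)] = 0.3704
  x=3: 1/6 × log_2[(1/6)/(1/4)] = -0.0975
  x=4: 1/6 × log_2[(1/6)/(9/28)] = -0.1579
D_KL(P||Q) = 0.4250 bits

D_KL(P||Q) = 0.4250 ≥ 0 ✓

This non-negativity is a fundamental property: relative entropy cannot be negative because it measures how different Q is from P.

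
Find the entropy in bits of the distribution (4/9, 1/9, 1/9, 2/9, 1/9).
2.0588 bits

Shannon entropy is H(X) = -Σ p(x) log p(x).

For P = (4/9, 1/9, 1/9, 2/9, 1/9):
H = -4/9 × log_2(4/9) -1/9 × log_2(1/9) -1/9 × log_2(1/9) -2/9 × log_2(2/9) -1/9 × log_2(1/9)
H = 2.0588 bits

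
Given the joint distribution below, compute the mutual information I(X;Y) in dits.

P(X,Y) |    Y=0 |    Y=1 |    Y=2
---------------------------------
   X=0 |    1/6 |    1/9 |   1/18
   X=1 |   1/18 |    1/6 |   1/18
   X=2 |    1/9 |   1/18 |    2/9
0.0547 dits

Mutual information: I(X;Y) = H(X) + H(Y) - H(X,Y)

Marginals:
P(X) = (1/3, 5/18, 7/18), H(X) = 0.4731 dits
P(Y) = (1/3, 1/3, 1/3), H(Y) = 0.4771 dits

Joint entropy: H(X,Y) = 0.8955 dits

I(X;Y) = 0.4731 + 0.4771 - 0.8955 = 0.0547 dits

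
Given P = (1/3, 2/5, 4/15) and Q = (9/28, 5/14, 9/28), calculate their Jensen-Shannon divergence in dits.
0.0008 dits

Jensen-Shannon divergence is:
JSD(P||Q) = 0.5 × D_KL(P||M) + 0.5 × D_KL(Q||M)
where M = 0.5 × (P + Q) is the mixture distribution.

M = 0.5 × (1/3, 2/5, 4/15) + 0.5 × (9/28, 5/14, 9/28) = (0.327381, 0.378571, 0.294048)

D_KL(P||M) = 0.0009 dits
D_KL(Q||M) = 0.0008 dits

JSD(P||Q) = 0.5 × 0.0009 + 0.5 × 0.0008 = 0.0008 dits

Unlike KL divergence, JSD is symmetric and bounded: 0 ≤ JSD ≤ log(2).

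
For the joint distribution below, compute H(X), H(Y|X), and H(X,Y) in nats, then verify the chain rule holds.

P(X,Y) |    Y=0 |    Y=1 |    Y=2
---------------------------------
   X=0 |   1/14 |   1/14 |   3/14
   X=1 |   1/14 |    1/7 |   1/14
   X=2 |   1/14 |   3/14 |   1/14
H(X,Y) = 2.0692, H(X) = 1.0934, H(Y|X) = 0.9758 (all in nats)

Chain rule: H(X,Y) = H(X) + H(Y|X)

Left side — joint entropy directly:
H(X,Y) = -Σ p(x,y) log p(x,y) = 2.0692 nats

Right side — compute H(Y|X) from the conditional distributions:
P(X) = (5/14, 2/7, 5/14), so H(X) = 1.0934 nats
H(Y|X) = Σ_x P(X=x) · H(Y|X=x):
  P(Y|X=0) = (1/5, 1/5, 3/5), H(Y|X=0) = 0.9503, weight P(X=0) = 5/14
  P(Y|X=1) = (1/4, 1/2, 1/4), H(Y|X=1) = 1.0397, weight P(X=1) = 2/7
  P(Y|X=2) = (1/5, 3/5, 1/5), H(Y|X=2) = 0.9503, weight P(X=2) = 5/14
H(Y|X) = 0.9758 nats

H(X) + H(Y|X) = 1.0934 + 0.9758 = 2.0692 nats

Both sides equal 2.0692 nats. ✓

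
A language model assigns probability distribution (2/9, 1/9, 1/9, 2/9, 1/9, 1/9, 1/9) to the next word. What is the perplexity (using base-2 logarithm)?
6.6138

Perplexity is 2^H (or exp(H) for natural log).

First, H = -Σ p log p = 2.7255 bits
Perplexity = 2^2.7255 = 6.6138

Interpretation: The model's uncertainty is equivalent to choosing uniformly among 6.6 options.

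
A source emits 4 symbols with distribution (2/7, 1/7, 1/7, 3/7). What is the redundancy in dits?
0.0475 dits

Redundancy measures how far a source is from maximum entropy:
R = H_max - H(X)

Maximum entropy for 4 symbols: H_max = log_10(4) = 0.6021 dits
Actual entropy: H(X) = 0.5546 dits
Redundancy: R = 0.6021 - 0.5546 = 0.0475 dits

This redundancy represents potential for compression: the source could be compressed by 0.0475 dits per symbol.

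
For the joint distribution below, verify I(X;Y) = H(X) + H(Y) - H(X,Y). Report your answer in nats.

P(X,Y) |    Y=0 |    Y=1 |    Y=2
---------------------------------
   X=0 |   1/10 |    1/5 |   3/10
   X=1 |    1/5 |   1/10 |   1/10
I(X;Y) = 0.0662 nats

Mutual information has multiple equivalent forms:
- I(X;Y) = H(X) - H(X|Y)
- I(X;Y) = H(Y) - H(Y|X)
- I(X;Y) = H(X) + H(Y) - H(X,Y)

Computing all quantities:
H(X) = 0.6730, H(Y) = 1.0889, H(X,Y) = 1.6957
H(X|Y) = 0.6068, H(Y|X) = 1.0227

Verification:
H(X) - H(X|Y) = 0.6730 - 0.6068 = 0.0662
H(Y) - H(Y|X) = 1.0889 - 1.0227 = 0.0662
H(X) + H(Y) - H(X,Y) = 0.6730 + 1.0889 - 1.6957 = 0.0662

All forms give I(X;Y) = 0.0662 nats. ✓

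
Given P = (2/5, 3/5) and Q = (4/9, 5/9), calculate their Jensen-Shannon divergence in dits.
0.0004 dits

Jensen-Shannon divergence is:
JSD(P||Q) = 0.5 × D_KL(P||M) + 0.5 × D_KL(Q||M)
where M = 0.5 × (P + Q) is the mixture distribution.

M = 0.5 × (2/5, 3/5) + 0.5 × (4/9, 5/9) = (0.422222, 0.577778)

D_KL(P||M) = 0.0004 dits
D_KL(Q||M) = 0.0004 dits

JSD(P||Q) = 0.5 × 0.0004 + 0.5 × 0.0004 = 0.0004 dits

Unlike KL divergence, JSD is symmetric and bounded: 0 ≤ JSD ≤ log(2).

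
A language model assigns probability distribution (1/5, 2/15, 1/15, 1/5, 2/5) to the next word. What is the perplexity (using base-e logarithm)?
4.3037

Perplexity is e^H (or exp(H) for natural log).

First, H = -Σ p log p = 1.4595 nats
Perplexity = e^1.4595 = 4.3037

Interpretation: The model's uncertainty is equivalent to choosing uniformly among 4.3 options.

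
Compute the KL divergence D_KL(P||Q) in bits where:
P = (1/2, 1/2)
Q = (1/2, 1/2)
0.0000 bits

KL divergence: D_KL(P||Q) = Σ p(x) log(p(x)/q(x))

Computing term by term:
  x=0: 1/2 × log_2[(1/2)/(1/2)] = 1/2 × 0.0000 = 0.0000
  x=1: 1/2 × log_2[(1/2)/(1/2)] = 1/2 × 0.0000 = 0.0000

D_KL(P||Q) = 0.0000 bits

Note: KL divergence is always non-negative and equals 0 iff P = Q.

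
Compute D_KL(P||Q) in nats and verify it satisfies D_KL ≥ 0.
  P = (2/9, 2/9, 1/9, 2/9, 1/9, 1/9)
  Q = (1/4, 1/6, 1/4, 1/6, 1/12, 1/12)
0.0755 nats

KL divergence satisfies the Gibbs inequality: D_KL(P||Q) ≥ 0 for all distributions P, Q.

D_KL(P||Q) = Σ p(x) log(p(x)/q(x))
Term by term:
  x=0: 2/9 × log_e[(2/9)/(1/4)] = -0.0262
  x=1: 2/9 × log_e[(2/9)/(1/6)] = 0.0639
  x=2: 1/9 × log_e[(1/9)/(1/4)] = -0.0901
  x=3: 2/9 × log_e[(2/9)/(1/6)] = 0.0639
  x=4: 1/9 × log_e[(1/9)/(1/12)] = 0.0320
  x=5: 1/9 × log_e[(1/9)/(1/12)] = 0.0320
D_KL(P||Q) = 0.0755 nats

D_KL(P||Q) = 0.0755 ≥ 0 ✓

This non-negativity is a fundamental property: relative entropy cannot be negative because it measures how different Q is from P.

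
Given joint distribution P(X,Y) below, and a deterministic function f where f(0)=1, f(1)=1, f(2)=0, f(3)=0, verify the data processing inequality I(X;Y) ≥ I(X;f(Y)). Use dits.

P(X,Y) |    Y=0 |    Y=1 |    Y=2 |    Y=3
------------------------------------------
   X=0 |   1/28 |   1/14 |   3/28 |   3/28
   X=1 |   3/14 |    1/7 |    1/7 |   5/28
I(X;Y) = 0.0127, I(X;f(Y)) = 0.0072, inequality holds: 0.0127 ≥ 0.0072

Data Processing Inequality: For any Markov chain X → Y → Z, we have I(X;Y) ≥ I(X;Z).

Here Z = f(Y) is a deterministic function of Y, forming X → Y → Z.

Original I(X;Y) = 0.0127 dits

After applying f:
P(X,Z) where Z=f(Y):
- P(X,Z=0) = P(X,Y=2) + P(X,Y=3)
- P(X,Z=1) = P(X,Y=0) + P(X,Y=1)

I(X;Z) = I(X;f(Y)) = 0.0072 dits

Verification: 0.0127 ≥ 0.0072 ✓

Information cannot be created by processing; the function f can only lose information about X.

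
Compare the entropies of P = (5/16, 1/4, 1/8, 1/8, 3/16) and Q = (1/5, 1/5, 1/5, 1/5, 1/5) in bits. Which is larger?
Q

Computing entropies in bits:
H(P) = 2.2272
H(Q) = 2.3219

Distribution Q has higher entropy.

Intuition: The distribution closer to uniform (more spread out) has higher entropy.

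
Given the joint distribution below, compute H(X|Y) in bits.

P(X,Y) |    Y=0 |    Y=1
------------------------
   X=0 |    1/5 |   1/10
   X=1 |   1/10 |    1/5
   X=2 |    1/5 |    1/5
1.5219 bits

Using the chain rule: H(X|Y) = H(X,Y) - H(Y)

First, compute H(X,Y) = 2.5219 bits

Marginal P(Y) = (1/2, 1/2)
H(Y) = 1.0000 bits

H(X|Y) = H(X,Y) - H(Y) = 2.5219 - 1.0000 = 1.5219 bits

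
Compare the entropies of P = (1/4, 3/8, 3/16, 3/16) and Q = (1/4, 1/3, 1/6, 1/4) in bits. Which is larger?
Q

Computing entropies in bits:
H(P) = 1.9363
H(Q) = 1.9591

Distribution Q has higher entropy.

Intuition: The distribution closer to uniform (more spread out) has higher entropy.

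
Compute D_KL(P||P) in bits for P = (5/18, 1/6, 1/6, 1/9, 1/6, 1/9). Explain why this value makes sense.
0.0000 bits

KL divergence satisfies the Gibbs inequality: D_KL(P||Q) ≥ 0 for all distributions P, Q.

D_KL(P||Q) = Σ p(x) log(p(x)/q(x))
Each term is p(x) × log_2(p(x)/p(x)) = p(x) × log_2(1) = 0, so the sum is 0.
D_KL(P||Q) = 0.0000 bits

When P = Q, the KL divergence is exactly 0, as there is no 'divergence' between identical distributions.

This non-negativity is a fundamental property: relative entropy cannot be negative because it measures how different Q is from P.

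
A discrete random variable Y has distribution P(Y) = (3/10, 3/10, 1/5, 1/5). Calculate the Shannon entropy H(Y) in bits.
1.9710 bits

Shannon entropy is H(X) = -Σ p(x) log p(x).

For P = (3/10, 3/10, 1/5, 1/5):
H = -3/10 × log_2(3/10) -3/10 × log_2(3/10) -1/5 × log_2(1/5) -1/5 × log_2(1/5)
H = 1.9710 bits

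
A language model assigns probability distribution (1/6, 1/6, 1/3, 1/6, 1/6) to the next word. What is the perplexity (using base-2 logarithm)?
4.7622

Perplexity is 2^H (or exp(H) for natural log).

First, H = -Σ p log p = 2.2516 bits
Perplexity = 2^2.2516 = 4.7622

Interpretation: The model's uncertainty is equivalent to choosing uniformly among 4.8 options.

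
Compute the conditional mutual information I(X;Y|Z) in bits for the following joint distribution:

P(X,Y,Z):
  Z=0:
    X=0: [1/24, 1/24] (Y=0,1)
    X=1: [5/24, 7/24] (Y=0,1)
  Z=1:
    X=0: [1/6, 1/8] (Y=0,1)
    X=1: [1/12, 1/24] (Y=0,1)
0.0039 bits

Conditional mutual information: I(X;Y|Z) = H(X|Z) + H(Y|Z) - H(X,Y|Z)

H(Z) = 0.9799
H(X,Z) = 1.6922 → H(X|Z) = 0.7123
H(Y,Z) = 1.9591 → H(Y|Z) = 0.9793
H(X,Y,Z) = 2.6676 → H(X,Y|Z) = 1.6878

I(X;Y|Z) = 0.7123 + 0.9793 - 1.6878 = 0.0039 bits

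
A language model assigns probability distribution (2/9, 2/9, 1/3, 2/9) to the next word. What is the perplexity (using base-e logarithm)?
3.9311

Perplexity is e^H (or exp(H) for natural log).

First, H = -Σ p log p = 1.3689 nats
Perplexity = e^1.3689 = 3.9311

Interpretation: The model's uncertainty is equivalent to choosing uniformly among 3.9 options.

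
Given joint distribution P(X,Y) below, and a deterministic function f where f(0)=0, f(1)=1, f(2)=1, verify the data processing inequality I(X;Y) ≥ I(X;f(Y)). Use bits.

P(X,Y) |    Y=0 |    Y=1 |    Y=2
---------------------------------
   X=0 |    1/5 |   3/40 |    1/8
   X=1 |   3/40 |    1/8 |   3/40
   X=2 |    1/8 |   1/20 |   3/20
I(X;Y) = 0.0700, I(X;f(Y)) = 0.0261, inequality holds: 0.0700 ≥ 0.0261

Data Processing Inequality: For any Markov chain X → Y → Z, we have I(X;Y) ≥ I(X;Z).

Here Z = f(Y) is a deterministic function of Y, forming X → Y → Z.

Original I(X;Y) = 0.0700 bits

After applying f:
P(X,Z) where Z=f(Y):
- P(X,Z=0) = P(X,Y=0)
- P(X,Z=1) = P(X,Y=1) + P(X,Y=2)

I(X;Z) = I(X;f(Y)) = 0.0261 bits

Verification: 0.0700 ≥ 0.0261 ✓

Information cannot be created by processing; the function f can only lose information about X.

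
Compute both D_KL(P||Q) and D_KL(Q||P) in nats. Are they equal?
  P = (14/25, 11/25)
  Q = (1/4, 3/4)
D_KL(P||Q) = 0.2170, D_KL(Q||P) = 0.1984

KL divergence is not symmetric: D_KL(P||Q) ≠ D_KL(Q||P) in general.

D_KL(P||Q) = 0.2170 nats
D_KL(Q||P) = 0.1984 nats

No, they are not equal!

This asymmetry is why KL divergence is not a true distance metric.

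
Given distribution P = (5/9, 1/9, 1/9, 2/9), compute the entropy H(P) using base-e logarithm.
1.1491 nats

Shannon entropy is H(X) = -Σ p(x) log p(x).

For P = (5/9, 1/9, 1/9, 2/9):
H = -5/9 × log_e(5/9) -1/9 × log_e(1/9) -1/9 × log_e(1/9) -2/9 × log_e(2/9)
H = 1.1491 nats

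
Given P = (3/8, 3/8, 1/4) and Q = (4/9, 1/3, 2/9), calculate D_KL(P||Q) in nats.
0.0099 nats

KL divergence: D_KL(P||Q) = Σ p(x) log(p(x)/q(x))

Computing term by term:
  x=0: 3/8 × log_e[(3/8)/(4/9)] = 3/8 × -0.1699 = -0.0637
  x=1: 3/8 × log_e[(3/8)/(1/3)] = 3/8 × 0.1178 = 0.0442
  x=2: 1/4 × log_e[(1/4)/(2/9)] = 1/4 × 0.1178 = 0.0294

D_KL(P||Q) = 0.0099 nats

Note: KL divergence is always non-negative and equals 0 iff P = Q.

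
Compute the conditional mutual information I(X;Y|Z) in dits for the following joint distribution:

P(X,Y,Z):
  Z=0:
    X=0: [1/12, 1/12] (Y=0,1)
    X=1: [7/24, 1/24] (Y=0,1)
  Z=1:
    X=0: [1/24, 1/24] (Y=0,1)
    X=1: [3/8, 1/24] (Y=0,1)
0.0313 dits

Conditional mutual information: I(X;Y|Z) = H(X|Z) + H(Y|Z) - H(X,Y|Z)

H(Z) = 0.3010
H(X,Z) = 0.5371 → H(X|Z) = 0.2361
H(Y,Z) = 0.5210 → H(Y|Z) = 0.2199
H(X,Y,Z) = 0.7257 → H(X,Y|Z) = 0.4247

I(X;Y|Z) = 0.2361 + 0.2199 - 0.4247 = 0.0313 dits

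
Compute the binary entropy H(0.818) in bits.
0.6844 bits

The binary entropy function is:
H(p) = -p log(p) - (1-p) log(1-p)

H(0.818) = -0.818 × log_2(0.818) - 0.182 × log_2(0.182)
H(0.818) = 0.6844 bits

Note: Binary entropy is maximized at p=0.5 (H=1 bit) and minimized at p=0 or p=1 (H=0).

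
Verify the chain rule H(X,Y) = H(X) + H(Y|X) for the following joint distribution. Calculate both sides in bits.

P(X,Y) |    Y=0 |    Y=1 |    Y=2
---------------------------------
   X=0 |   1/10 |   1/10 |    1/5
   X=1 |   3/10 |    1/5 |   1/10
H(X,Y) = 2.4464, H(X) = 0.9710, H(Y|X) = 1.4755 (all in bits)

Chain rule: H(X,Y) = H(X) + H(Y|X)

Left side — joint entropy directly:
H(X,Y) = -Σ p(x,y) log p(x,y) = 2.4464 bits

Right side — compute H(Y|X) from the conditional distributions:
P(X) = (2/5, 3/5), so H(X) = 0.9710 bits
H(Y|X) = Σ_x P(X=x) · H(Y|X=x):
  P(Y|X=0) = (1/4, 1/4, 1/2), H(Y|X=0) = 1.5000, weight P(X=0) = 2/5
  P(Y|X=1) = (1/2, 1/3, 1/6), H(Y|X=1) = 1.4591, weight P(X=1) = 3/5
H(Y|X) = 1.4755 bits

H(X) + H(Y|X) = 0.9710 + 1.4755 = 2.4464 bits

Both sides equal 2.4464 bits. ✓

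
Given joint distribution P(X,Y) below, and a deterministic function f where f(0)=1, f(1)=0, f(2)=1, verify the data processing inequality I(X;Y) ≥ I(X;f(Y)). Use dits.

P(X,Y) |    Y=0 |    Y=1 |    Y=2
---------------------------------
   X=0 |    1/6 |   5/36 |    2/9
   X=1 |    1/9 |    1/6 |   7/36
I(X;Y) = 0.0027, I(X;f(Y)) = 0.0021, inequality holds: 0.0027 ≥ 0.0021

Data Processing Inequality: For any Markov chain X → Y → Z, we have I(X;Y) ≥ I(X;Z).

Here Z = f(Y) is a deterministic function of Y, forming X → Y → Z.

Original I(X;Y) = 0.0027 dits

After applying f:
P(X,Z) where Z=f(Y):
- P(X,Z=0) = P(X,Y=1)
- P(X,Z=1) = P(X,Y=0) + P(X,Y=2)

I(X;Z) = I(X;f(Y)) = 0.0021 dits

Verification: 0.0027 ≥ 0.0021 ✓

Information cannot be created by processing; the function f can only lose information about X.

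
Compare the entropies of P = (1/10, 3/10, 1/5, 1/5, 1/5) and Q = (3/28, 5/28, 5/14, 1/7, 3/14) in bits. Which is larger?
P

Computing entropies in bits:
H(P) = 2.2464
H(Q) = 2.1969

Distribution P has higher entropy.

Intuition: The distribution closer to uniform (more spread out) has higher entropy.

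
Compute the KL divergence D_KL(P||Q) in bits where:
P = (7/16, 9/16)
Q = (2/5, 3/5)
0.0042 bits

KL divergence: D_KL(P||Q) = Σ p(x) log(p(x)/q(x))

Computing term by term:
  x=0: 7/16 × log_2[(7/16)/(2/5)] = 7/16 × 0.1293 = 0.0566
  x=1: 9/16 × log_2[(9/16)/(3/5)] = 9/16 × -0.0931 = -0.0524

D_KL(P||Q) = 0.0042 bits

Note: KL divergence is always non-negative and equals 0 iff P = Q.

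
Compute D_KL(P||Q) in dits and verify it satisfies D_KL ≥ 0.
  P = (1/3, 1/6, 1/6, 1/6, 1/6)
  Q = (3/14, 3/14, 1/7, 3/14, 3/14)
0.0205 dits

KL divergence satisfies the Gibbs inequality: D_KL(P||Q) ≥ 0 for all distributions P, Q.

D_KL(P||Q) = Σ p(x) log(p(x)/q(x))
Term by term:
  x=0: 1/3 × log_10[(1/3)/(3/14)] = 0.0640
  x=1: 1/6 × log_10[(1/6)/(3/14)] = -0.0182
  x=2: 1/6 × log_10[(1/6)/(1/7)] = 0.0112
  x=3: 1/6 × log_10[(1/6)/(3/14)] = -0.0182
  x=4: 1/6 × log_10[(1/6)/(3/14)] = -0.0182
D_KL(P||Q) = 0.0205 dits

D_KL(P||Q) = 0.0205 ≥ 0 ✓

This non-negativity is a fundamental property: relative entropy cannot be negative because it measures how different Q is from P.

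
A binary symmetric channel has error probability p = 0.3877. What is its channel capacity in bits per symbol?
0.0367 bits

For a binary symmetric channel (BSC) with error probability p:
Capacity C = 1 - H(p) bits per symbol

where H(p) = -p log₂(p) - (1-p) log₂(1-p) is the binary entropy function.

H(0.3877) = 0.9633 bits
C = 1 - 0.9633 = 0.0367 bits per symbol

This means we can reliably transmit up to 0.0367 bits of information per channel use.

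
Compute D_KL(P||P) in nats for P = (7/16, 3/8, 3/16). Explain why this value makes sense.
0.0000 nats

KL divergence satisfies the Gibbs inequality: D_KL(P||Q) ≥ 0 for all distributions P, Q.

D_KL(P||Q) = Σ p(x) log(p(x)/q(x))
Each term is p(x) × log_e(p(x)/p(x)) = p(x) × log_e(1) = 0, so the sum is 0.
D_KL(P||Q) = 0.0000 nats

When P = Q, the KL divergence is exactly 0, as there is no 'divergence' between identical distributions.

This non-negativity is a fundamental property: relative entropy cannot be negative because it measures how different Q is from P.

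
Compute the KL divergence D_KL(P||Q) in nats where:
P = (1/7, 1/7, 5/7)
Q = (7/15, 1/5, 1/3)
0.3272 nats

KL divergence: D_KL(P||Q) = Σ p(x) log(p(x)/q(x))

Computing term by term:
  x=0: 1/7 × log_e[(1/7)/(7/15)] = 1/7 × -1.1838 = -0.1691
  x=1: 1/7 × log_e[(1/7)/(1/5)] = 1/7 × -0.3365 = -0.0481
  x=2: 5/7 × log_e[(5/7)/(1/3)] = 5/7 × 0.7621 = 0.5444

D_KL(P||Q) = 0.3272 nats

Note: KL divergence is always non-negative and equals 0 iff P = Q.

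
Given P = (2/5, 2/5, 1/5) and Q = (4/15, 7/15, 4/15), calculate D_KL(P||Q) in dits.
0.0187 dits

KL divergence: D_KL(P||Q) = Σ p(x) log(p(x)/q(x))

Computing term by term:
  x=0: 2/5 × log_10[(2/5)/(4/15)] = 2/5 × 0.1761 = 0.0704
  x=1: 2/5 × log_10[(2/5)/(7/15)] = 2/5 × -0.0669 = -0.0268
  x=2: 1/5 × log_10[(1/5)/(4/15)] = 1/5 × -0.1249 = -0.0250

D_KL(P||Q) = 0.0187 dits

Note: KL divergence is always non-negative and equals 0 iff P = Q.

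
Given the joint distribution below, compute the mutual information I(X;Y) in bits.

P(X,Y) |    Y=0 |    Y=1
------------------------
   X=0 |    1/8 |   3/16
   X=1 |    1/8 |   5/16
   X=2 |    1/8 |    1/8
0.0234 bits

Mutual information: I(X;Y) = H(X) + H(Y) - H(X,Y)

Marginals:
P(X) = (5/16, 7/16, 1/4), H(X) = 1.5462 bits
P(Y) = (3/8, 5/8), H(Y) = 0.9544 bits

Joint entropy: H(X,Y) = 2.4772 bits

I(X;Y) = 1.5462 + 0.9544 - 2.4772 = 0.0234 bits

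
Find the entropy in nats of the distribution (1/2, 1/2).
0.6931 nats

Shannon entropy is H(X) = -Σ p(x) log p(x).

For P = (1/2, 1/2):
H = -1/2 × log_e(1/2) -1/2 × log_e(1/2)
H = 0.6931 nats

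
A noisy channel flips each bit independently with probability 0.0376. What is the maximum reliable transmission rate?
0.7688 bits

For a binary symmetric channel (BSC) with error probability p:
Capacity C = 1 - H(p) bits per symbol

where H(p) = -p log₂(p) - (1-p) log₂(1-p) is the binary entropy function.

H(0.0376) = 0.2312 bits
C = 1 - 0.2312 = 0.7688 bits per symbol

This means we can reliably transmit up to 0.7688 bits of information per channel use.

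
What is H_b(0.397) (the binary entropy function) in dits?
0.2917 dits

The binary entropy function is:
H(p) = -p log(p) - (1-p) log(1-p)

H(0.397) = -0.397 × log_10(0.397) - 0.603 × log_10(0.603)
H(0.397) = 0.2917 dits

Note: Binary entropy is maximized at p=0.5 (H=1 bit) and minimized at p=0 or p=1 (H=0).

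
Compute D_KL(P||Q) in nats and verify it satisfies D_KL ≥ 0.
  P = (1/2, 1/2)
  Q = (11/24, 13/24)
0.0035 nats

KL divergence satisfies the Gibbs inequality: D_KL(P||Q) ≥ 0 for all distributions P, Q.

D_KL(P||Q) = Σ p(x) log(p(x)/q(x))
Term by term:
  x=0: 1/2 × log_e[(1/2)/(11/24)] = 0.0435
  x=1: 1/2 × log_e[(1/2)/(13/24)] = -0.0400
D_KL(P||Q) = 0.0035 nats

D_KL(P||Q) = 0.0035 ≥ 0 ✓

This non-negativity is a fundamental property: relative entropy cannot be negative because it measures how different Q is from P.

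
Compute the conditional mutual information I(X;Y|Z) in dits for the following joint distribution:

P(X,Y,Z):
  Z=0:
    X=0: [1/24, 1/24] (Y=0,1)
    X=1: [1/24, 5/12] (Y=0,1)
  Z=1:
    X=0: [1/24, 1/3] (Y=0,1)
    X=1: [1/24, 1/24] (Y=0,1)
0.0278 dits

Conditional mutual information: I(X;Y|Z) = H(X|Z) + H(Y|Z) - H(X,Y|Z)

H(Z) = 0.2995
H(X,Z) = 0.4949 → H(X|Z) = 0.1954
H(Y,Z) = 0.4949 → H(Y|Z) = 0.1954
H(X,Y,Z) = 0.6625 → H(X,Y|Z) = 0.3630

I(X;Y|Z) = 0.1954 + 0.1954 - 0.3630 = 0.0278 dits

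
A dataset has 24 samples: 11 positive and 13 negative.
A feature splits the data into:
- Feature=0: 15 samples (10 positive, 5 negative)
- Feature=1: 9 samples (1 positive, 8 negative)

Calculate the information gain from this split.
0.2323 bits

Information Gain = H(Y) - H(Y|Feature)

Before split:
P(positive) = 11/24 = 0.4583
H(Y) = 0.9950 bits

After split:
Feature=0: H = 0.9183 bits (weight = 15/24)
Feature=1: H = 0.5033 bits (weight = 9/24)
H(Y|Feature) = (15/24)×0.9183 + (9/24)×0.5033 = 0.7627 bits

Information Gain = 0.9950 - 0.7627 = 0.2323 bits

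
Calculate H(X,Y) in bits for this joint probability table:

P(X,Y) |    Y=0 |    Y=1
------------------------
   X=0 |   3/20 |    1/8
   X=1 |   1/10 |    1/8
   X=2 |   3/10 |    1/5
2.4782 bits

Joint entropy is H(X,Y) = -Σ_{x,y} p(x,y) log p(x,y).

Summing over all non-zero entries:
H(X,Y) = -[3/20·log_2(3/20) + 1/8·log_2(1/8) + 1/10·log_2(1/10) + 1/8·log_2(1/8) + 3/10·log_2(3/10) + 1/5·log_2(1/5)]
H(X,Y) = 2.4782 bits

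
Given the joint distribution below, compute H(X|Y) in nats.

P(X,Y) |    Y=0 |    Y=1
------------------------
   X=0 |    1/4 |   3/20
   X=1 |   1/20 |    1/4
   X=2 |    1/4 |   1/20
0.9357 nats

Using the chain rule: H(X|Y) = H(X,Y) - H(Y)

First, compute H(X,Y) = 1.6239 nats

Marginal P(Y) = (11/20, 9/20)
H(Y) = 0.6881 nats

H(X|Y) = H(X,Y) - H(Y) = 1.6239 - 0.6881 = 0.9357 nats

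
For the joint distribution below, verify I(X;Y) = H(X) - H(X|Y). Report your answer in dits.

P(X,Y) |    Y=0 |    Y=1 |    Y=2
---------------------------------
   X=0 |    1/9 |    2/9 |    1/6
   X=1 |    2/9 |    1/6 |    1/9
I(X;Y) = 0.0124 dits

Mutual information has multiple equivalent forms:
- I(X;Y) = H(X) - H(X|Y)
- I(X;Y) = H(Y) - H(Y|X)
- I(X;Y) = H(X) + H(Y) - H(X,Y)

Computing all quantities:
H(X) = 0.3010, H(Y) = 0.4731, H(X,Y) = 0.7618
H(X|Y) = 0.2887, H(Y|X) = 0.4607

Verification:
H(X) - H(X|Y) = 0.3010 - 0.2887 = 0.0124
H(Y) - H(Y|X) = 0.4731 - 0.4607 = 0.0124
H(X) + H(Y) - H(X,Y) = 0.3010 + 0.4731 - 0.7618 = 0.0124

All forms give I(X;Y) = 0.0124 dits. ✓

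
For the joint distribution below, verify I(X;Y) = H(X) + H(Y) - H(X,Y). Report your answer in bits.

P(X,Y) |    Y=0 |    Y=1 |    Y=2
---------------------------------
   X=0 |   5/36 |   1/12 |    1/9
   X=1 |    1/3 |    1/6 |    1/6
I(X;Y) = 0.0063 bits

Mutual information has multiple equivalent forms:
- I(X;Y) = H(X) - H(X|Y)
- I(X;Y) = H(Y) - H(Y|X)
- I(X;Y) = H(X) + H(Y) - H(X,Y)

Computing all quantities:
H(X) = 0.9183, H(Y) = 1.5245, H(X,Y) = 2.4365
H(X|Y) = 0.9120, H(Y|X) = 1.5182

Verification:
H(X) - H(X|Y) = 0.9183 - 0.9120 = 0.0063
H(Y) - H(Y|X) = 1.5245 - 1.5182 = 0.0063
H(X) + H(Y) - H(X,Y) = 0.9183 + 1.5245 - 2.4365 = 0.0063

All forms give I(X;Y) = 0.0063 bits. ✓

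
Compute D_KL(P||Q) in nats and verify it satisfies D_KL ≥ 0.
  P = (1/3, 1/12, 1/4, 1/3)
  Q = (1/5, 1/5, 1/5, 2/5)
0.0923 nats

KL divergence satisfies the Gibbs inequality: D_KL(P||Q) ≥ 0 for all distributions P, Q.

D_KL(P||Q) = Σ p(x) log(p(x)/q(x))
Term by term:
  x=0: 1/3 × log_e[(1/3)/(1/5)] = 0.1703
  x=1: 1/12 × log_e[(1/12)/(1/5)] = -0.0730
  x=2: 1/4 × log_e[(1/4)/(1/5)] = 0.0558
  x=3: 1/3 × log_e[(1/3)/(2/5)] = -0.0608
D_KL(P||Q) = 0.0923 nats

D_KL(P||Q) = 0.0923 ≥ 0 ✓

This non-negativity is a fundamental property: relative entropy cannot be negative because it measures how different Q is from P.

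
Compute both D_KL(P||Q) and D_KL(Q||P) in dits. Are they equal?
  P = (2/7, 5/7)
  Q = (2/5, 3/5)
D_KL(P||Q) = 0.0123, D_KL(Q||P) = 0.0130

KL divergence is not symmetric: D_KL(P||Q) ≠ D_KL(Q||P) in general.

D_KL(P||Q) = 0.0123 dits
D_KL(Q||P) = 0.0130 dits

No, they are not equal!

This asymmetry is why KL divergence is not a true distance metric.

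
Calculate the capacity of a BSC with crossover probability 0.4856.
0.0006 bits

For a binary symmetric channel (BSC) with error probability p:
Capacity C = 1 - H(p) bits per symbol

where H(p) = -p log₂(p) - (1-p) log₂(1-p) is the binary entropy function.

H(0.4856) = 0.9994 bits
C = 1 - 0.9994 = 0.0006 bits per symbol

This means we can reliably transmit up to 0.0006 bits of information per channel use.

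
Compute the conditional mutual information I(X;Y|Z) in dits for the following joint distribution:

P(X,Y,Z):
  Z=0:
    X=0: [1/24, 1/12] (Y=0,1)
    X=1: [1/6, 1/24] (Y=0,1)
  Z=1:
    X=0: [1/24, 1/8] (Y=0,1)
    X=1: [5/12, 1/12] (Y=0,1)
0.0572 dits

Conditional mutual information: I(X;Y|Z) = H(X|Z) + H(Y|Z) - H(X,Y|Z)

H(Z) = 0.2764
H(X,Z) = 0.5350 → H(X|Z) = 0.2586
H(Y,Z) = 0.5520 → H(Y|Z) = 0.2756
H(X,Y,Z) = 0.7534 → H(X,Y|Z) = 0.4770

I(X;Y|Z) = 0.2586 + 0.2756 - 0.4770 = 0.0572 dits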